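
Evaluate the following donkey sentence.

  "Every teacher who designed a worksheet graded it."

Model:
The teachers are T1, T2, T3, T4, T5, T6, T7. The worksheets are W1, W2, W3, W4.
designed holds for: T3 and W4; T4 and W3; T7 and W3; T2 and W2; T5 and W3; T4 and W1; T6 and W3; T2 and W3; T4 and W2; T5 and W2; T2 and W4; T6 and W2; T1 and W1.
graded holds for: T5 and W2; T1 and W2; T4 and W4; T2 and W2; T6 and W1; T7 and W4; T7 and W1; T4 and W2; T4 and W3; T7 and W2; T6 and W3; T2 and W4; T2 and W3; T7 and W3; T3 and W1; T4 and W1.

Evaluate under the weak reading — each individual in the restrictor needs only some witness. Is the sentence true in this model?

False

"it" takes "a worksheet" as antecedent — a donkey pronoun bound across the clause boundary.
Weak reading: every teacher t with some designed-worksheet has at least one designed-worksheet w such that graded(t,w).
Per teacher: T1:✗  T2:✓  T3:✗  T4:✓  T5:✓  T6:✓  T7:✓
T1 has no witness among its designed-worksheets.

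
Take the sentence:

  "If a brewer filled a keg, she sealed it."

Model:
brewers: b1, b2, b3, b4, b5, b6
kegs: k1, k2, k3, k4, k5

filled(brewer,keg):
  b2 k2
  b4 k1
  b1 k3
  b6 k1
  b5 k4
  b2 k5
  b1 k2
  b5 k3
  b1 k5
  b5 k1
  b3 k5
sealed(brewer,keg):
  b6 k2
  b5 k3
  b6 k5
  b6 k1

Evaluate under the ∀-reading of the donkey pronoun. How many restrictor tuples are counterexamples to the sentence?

9

"it" takes "a keg" as antecedent — a donkey pronoun bound across the clause boundary.
Strong reading: for every (b,k) with filled(b,k), sealed(b,k).
Restrictor pairs: (b1,k2) ✗  (b1,k3) ✗  (b1,k5) ✗  (b2,k2) ✗  (b2,k5) ✗  (b3,k5) ✗  (b4,k1) ✗  (b5,k1) ✗  (b5,k3) ✓  (b5,k4) ✗  (b6,k1) ✓
Counterexamples (restrictor pairs failing the scope): 9.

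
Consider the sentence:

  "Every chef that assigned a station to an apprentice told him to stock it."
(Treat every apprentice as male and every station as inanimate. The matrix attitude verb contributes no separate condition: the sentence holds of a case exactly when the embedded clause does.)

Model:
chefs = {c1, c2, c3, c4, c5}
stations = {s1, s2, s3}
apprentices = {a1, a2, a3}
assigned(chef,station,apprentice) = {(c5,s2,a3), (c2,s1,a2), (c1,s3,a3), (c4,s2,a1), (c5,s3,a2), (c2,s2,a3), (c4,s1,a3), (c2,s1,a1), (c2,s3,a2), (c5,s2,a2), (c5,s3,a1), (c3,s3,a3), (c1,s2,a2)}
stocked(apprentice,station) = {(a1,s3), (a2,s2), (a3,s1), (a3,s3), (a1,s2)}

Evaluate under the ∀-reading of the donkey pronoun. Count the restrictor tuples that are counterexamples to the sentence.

"him" takes "an apprentice" as antecedent and "it" takes "a station"; both are donkey pronouns co-varying with the restrictor.
Strong reading: for every (c,s,a) with assigned(c,s,a), stocked(a,s).
Restrictor triples: (c1,s2,a2)→stocked(a2,s2) ✓  (c1,s3,a3)→stocked(a3,s3) ✓  (c2,s1,a1)→stocked(a1,s1) ✗  (c2,s1,a2)→stocked(a2,s1) ✗  (c2,s2,a3)→stocked(a3,s2) ✗  (c2,s3,a2)→stocked(a2,s3) ✗  (c3,s3,a3)→stocked(a3,s3) ✓  (c4,s1,a3)→stocked(a3,s1) ✓  (c4,s2,a1)→stocked(a1,s2) ✓  (c5,s2,a2)→stocked(a2,s2) ✓  (c5,s2,a3)→stocked(a3,s2) ✗  (c5,s3,a1)→stocked(a1,s3) ✓  (c5,s3,a2)→stocked(a2,s3) ✗
Counterexamples (restrictor triples failing the scope): 6.

6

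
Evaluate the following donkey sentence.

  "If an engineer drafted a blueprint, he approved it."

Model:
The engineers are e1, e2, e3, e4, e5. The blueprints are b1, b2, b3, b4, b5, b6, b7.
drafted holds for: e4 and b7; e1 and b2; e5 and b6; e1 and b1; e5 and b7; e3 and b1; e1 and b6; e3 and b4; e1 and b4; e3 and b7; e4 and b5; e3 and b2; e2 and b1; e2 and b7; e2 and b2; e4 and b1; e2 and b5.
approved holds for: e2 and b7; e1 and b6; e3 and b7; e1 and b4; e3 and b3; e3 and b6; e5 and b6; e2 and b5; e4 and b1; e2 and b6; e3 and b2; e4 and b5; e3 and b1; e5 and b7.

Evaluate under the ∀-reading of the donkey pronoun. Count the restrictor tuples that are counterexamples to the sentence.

"it" takes "a blueprint" as antecedent — a donkey pronoun bound across the clause boundary.
Strong reading: for every (e,b) with drafted(e,b), approved(e,b).
Restrictor pairs: (e1,b1) ✗  (e1,b2) ✗  (e1,b4) ✓  (e1,b6) ✓  (e2,b1) ✗  (e2,b2) ✗  (e2,b5) ✓  (e2,b7) ✓  (e3,b1) ✓  (e3,b2) ✓  (e3,b4) ✗  (e3,b7) ✓  (e4,b1) ✓  (e4,b5) ✓  (e4,b7) ✗  (e5,b6) ✓  (e5,b7) ✓
Counterexamples (restrictor pairs failing the scope): 6.

6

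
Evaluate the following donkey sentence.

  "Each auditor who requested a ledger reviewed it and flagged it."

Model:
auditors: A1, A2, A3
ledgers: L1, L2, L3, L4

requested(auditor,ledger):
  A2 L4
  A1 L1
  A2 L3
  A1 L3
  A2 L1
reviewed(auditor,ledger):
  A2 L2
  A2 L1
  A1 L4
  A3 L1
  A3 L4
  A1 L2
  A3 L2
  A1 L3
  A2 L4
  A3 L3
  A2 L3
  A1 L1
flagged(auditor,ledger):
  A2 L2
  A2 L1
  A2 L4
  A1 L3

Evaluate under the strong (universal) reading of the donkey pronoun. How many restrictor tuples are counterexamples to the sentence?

"it" takes "a ledger" as antecedent — a donkey pronoun bound across the clause boundary.
Strong reading: for every (a,l) with requested(a,l), reviewed(a,l) ∧ flagged(a,l).
Restrictor pairs: (A1,L1) ✗  (A1,L3) ✓  (A2,L1) ✓  (A2,L3) ✗  (A2,L4) ✓
Counterexamples (restrictor pairs failing the scope): 2.

2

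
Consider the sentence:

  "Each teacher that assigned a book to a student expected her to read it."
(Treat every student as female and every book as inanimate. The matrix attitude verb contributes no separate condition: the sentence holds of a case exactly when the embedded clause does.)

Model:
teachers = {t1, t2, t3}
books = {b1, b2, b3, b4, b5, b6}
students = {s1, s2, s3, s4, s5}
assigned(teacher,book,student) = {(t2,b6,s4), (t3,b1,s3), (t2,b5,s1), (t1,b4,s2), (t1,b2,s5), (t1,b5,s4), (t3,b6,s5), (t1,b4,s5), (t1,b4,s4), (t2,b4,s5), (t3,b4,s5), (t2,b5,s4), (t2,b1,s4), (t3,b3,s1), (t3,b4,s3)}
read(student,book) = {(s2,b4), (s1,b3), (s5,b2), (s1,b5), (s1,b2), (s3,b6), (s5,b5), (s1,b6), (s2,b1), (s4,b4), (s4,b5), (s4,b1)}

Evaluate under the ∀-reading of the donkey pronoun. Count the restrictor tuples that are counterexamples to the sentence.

"her" takes "a student" as antecedent and "it" takes "a book"; both are donkey pronouns co-varying with the restrictor.
Strong reading: for every (t,b,s) with assigned(t,b,s), read(s,b).
Restrictor triples: (t1,b2,s5)→read(s5,b2) ✓  (t1,b4,s2)→read(s2,b4) ✓  (t1,b4,s4)→read(s4,b4) ✓  (t1,b4,s5)→read(s5,b4) ✗  (t1,b5,s4)→read(s4,b5) ✓  (t2,b1,s4)→read(s4,b1) ✓  (t2,b4,s5)→read(s5,b4) ✗  (t2,b5,s1)→read(s1,b5) ✓  (t2,b5,s4)→read(s4,b5) ✓  (t2,b6,s4)→read(s4,b6) ✗  (t3,b1,s3)→read(s3,b1) ✗  (t3,b3,s1)→read(s1,b3) ✓  (t3,b4,s3)→read(s3,b4) ✗  (t3,b4,s5)→read(s5,b4) ✗  (t3,b6,s5)→read(s5,b6) ✗
Counterexamples (restrictor triples failing the scope): 7.

7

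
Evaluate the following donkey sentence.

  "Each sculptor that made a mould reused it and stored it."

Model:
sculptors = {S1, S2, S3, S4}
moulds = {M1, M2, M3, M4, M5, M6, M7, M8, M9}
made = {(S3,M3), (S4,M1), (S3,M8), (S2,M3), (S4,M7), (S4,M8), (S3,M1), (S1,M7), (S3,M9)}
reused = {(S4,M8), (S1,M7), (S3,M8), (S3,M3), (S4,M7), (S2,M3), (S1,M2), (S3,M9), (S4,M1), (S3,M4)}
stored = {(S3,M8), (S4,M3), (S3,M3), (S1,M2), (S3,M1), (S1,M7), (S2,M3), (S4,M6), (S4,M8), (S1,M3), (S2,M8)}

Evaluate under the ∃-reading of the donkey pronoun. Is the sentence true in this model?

True

"it" takes "a mould" as antecedent — a donkey pronoun bound across the clause boundary.
Weak reading: every sculptor s with some made-mould has at least one made-mould m such that reused(s,m) ∧ stored(s,m).
Per sculptor: S1:✓  S2:✓  S3:✓  S4:✓
Every sculptor in the restrictor has a witness.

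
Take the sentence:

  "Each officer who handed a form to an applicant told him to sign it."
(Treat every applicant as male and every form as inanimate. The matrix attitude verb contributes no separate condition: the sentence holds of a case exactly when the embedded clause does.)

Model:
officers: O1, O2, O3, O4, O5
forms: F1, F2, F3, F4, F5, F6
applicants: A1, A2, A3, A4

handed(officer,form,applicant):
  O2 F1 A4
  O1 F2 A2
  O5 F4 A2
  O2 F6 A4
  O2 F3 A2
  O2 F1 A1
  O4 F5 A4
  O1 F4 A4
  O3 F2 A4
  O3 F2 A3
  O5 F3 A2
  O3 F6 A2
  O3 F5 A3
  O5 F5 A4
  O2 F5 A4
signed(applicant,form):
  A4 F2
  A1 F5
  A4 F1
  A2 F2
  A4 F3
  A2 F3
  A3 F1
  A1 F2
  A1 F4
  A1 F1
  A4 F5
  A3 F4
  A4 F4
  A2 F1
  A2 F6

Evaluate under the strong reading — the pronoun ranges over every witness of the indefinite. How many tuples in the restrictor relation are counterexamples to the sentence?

4

"him" takes "an applicant" as antecedent and "it" takes "a form"; both are donkey pronouns co-varying with the restrictor.
Strong reading: for every (o,f,a) with handed(o,f,a), signed(a,f).
Restrictor triples: (O1,F2,A2)→signed(A2,F2) ✓  (O1,F4,A4)→signed(A4,F4) ✓  (O2,F1,A1)→signed(A1,F1) ✓  (O2,F1,A4)→signed(A4,F1) ✓  (O2,F3,A2)→signed(A2,F3) ✓  (O2,F5,A4)→signed(A4,F5) ✓  (O2,F6,A4)→signed(A4,F6) ✗  (O3,F2,A3)→signed(A3,F2) ✗  (O3,F2,A4)→signed(A4,F2) ✓  (O3,F5,A3)→signed(A3,F5) ✗  (O3,F6,A2)→signed(A2,F6) ✓  (O4,F5,A4)→signed(A4,F5) ✓  (O5,F3,A2)→signed(A2,F3) ✓  (O5,F4,A2)→signed(A2,F4) ✗  (O5,F5,A4)→signed(A4,F5) ✓
Counterexamples (restrictor triples failing the scope): 4.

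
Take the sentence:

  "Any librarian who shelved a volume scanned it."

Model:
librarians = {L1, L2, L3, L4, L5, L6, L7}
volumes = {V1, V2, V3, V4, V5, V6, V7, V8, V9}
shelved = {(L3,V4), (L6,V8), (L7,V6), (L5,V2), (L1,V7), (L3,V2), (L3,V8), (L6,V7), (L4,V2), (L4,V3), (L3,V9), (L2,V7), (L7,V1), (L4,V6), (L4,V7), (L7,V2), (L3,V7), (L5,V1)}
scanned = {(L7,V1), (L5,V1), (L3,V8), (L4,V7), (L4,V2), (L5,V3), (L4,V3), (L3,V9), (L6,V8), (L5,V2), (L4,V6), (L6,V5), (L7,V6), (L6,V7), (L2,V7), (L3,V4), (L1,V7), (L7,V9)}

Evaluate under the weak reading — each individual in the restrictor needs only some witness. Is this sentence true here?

True

"it" takes "a volume" as antecedent — a donkey pronoun bound across the clause boundary.
Weak reading: every librarian l with some shelved-volume has at least one shelved-volume v such that scanned(l,v).
Per librarian: L1:✓  L2:✓  L3:✓  L4:✓  L5:✓  L6:✓  L7:✓
Every librarian in the restrictor has a witness.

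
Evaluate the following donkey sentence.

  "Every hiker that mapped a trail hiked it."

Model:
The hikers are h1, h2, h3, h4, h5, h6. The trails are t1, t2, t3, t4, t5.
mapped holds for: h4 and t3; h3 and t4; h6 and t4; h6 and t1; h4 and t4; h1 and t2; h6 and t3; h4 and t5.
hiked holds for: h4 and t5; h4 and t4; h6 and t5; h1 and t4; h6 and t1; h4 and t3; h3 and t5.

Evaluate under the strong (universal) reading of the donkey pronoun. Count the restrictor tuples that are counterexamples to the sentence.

4

"it" takes "a trail" as antecedent — a donkey pronoun bound across the clause boundary.
Strong reading: for every (h,t) with mapped(h,t), hiked(h,t).
Restrictor pairs: (h1,t2) ✗  (h3,t4) ✗  (h4,t3) ✓  (h4,t4) ✓  (h4,t5) ✓  (h6,t1) ✓  (h6,t3) ✗  (h6,t4) ✗
Counterexamples (restrictor pairs failing the scope): 4.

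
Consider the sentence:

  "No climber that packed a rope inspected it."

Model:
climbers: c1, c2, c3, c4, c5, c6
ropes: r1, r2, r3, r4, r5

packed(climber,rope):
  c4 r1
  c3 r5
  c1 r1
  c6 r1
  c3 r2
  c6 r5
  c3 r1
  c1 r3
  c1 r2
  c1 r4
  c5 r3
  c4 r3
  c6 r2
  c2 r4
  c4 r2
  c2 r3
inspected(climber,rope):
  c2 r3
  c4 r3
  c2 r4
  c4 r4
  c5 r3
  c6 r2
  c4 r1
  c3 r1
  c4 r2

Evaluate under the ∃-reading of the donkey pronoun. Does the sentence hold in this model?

False

"it" takes "a rope" as antecedent — a donkey pronoun bound across the clause boundary.
Truth condition: for no (c,r) with packed(c,r) does inspected(c,r) hold.
Restrictor pairs — does the scope hold? (c1,r1):fails  (c1,r2):fails  (c1,r3):fails  (c1,r4):fails  (c2,r3):holds  (c2,r4):holds  (c3,r1):holds  (c3,r2):fails  (c3,r5):fails  (c4,r1):holds  (c4,r2):holds  (c4,r3):holds  (c5,r3):holds  (c6,r1):fails  (c6,r2):holds  (c6,r5):fails
Scope holds for 8 pair(s), so the sentence is false.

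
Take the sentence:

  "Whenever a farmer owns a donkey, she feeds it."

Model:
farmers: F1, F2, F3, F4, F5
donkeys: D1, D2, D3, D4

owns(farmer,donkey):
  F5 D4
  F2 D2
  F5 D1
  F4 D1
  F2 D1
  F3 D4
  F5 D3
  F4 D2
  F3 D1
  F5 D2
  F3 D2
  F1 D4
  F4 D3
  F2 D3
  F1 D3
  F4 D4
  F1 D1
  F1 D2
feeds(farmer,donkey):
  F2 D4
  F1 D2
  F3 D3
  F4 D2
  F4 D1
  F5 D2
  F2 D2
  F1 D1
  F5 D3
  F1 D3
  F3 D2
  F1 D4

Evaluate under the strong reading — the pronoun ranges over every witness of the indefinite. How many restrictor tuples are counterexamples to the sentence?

"it" takes "a donkey" as antecedent — a donkey pronoun bound across the clause boundary.
Strong reading: for every (f,d) with owns(f,d), feeds(f,d).
Restrictor pairs: (F1,D1) ✓  (F1,D2) ✓  (F1,D3) ✓  (F1,D4) ✓  (F2,D1) ✗  (F2,D2) ✓  (F2,D3) ✗  (F3,D1) ✗  (F3,D2) ✓  (F3,D4) ✗  (F4,D1) ✓  (F4,D2) ✓  (F4,D3) ✗  (F4,D4) ✗  (F5,D1) ✗  (F5,D2) ✓  (F5,D3) ✓  (F5,D4) ✗
Counterexamples (restrictor pairs failing the scope): 8.

8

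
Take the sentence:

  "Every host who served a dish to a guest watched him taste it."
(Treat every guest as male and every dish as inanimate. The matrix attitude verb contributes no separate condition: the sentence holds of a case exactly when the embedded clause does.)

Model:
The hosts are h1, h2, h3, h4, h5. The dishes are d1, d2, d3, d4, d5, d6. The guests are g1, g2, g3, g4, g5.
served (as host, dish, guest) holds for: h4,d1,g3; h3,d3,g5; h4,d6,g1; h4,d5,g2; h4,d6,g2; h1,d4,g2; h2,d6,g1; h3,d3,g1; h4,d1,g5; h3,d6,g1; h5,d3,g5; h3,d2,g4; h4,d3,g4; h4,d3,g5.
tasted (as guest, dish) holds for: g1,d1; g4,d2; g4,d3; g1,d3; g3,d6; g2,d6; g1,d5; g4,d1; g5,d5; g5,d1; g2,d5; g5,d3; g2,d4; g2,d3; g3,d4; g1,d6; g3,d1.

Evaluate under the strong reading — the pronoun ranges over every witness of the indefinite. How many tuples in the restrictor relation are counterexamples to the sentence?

0

"him" takes "a guest" as antecedent and "it" takes "a dish"; both are donkey pronouns co-varying with the restrictor.
Strong reading: for every (h,d,g) with served(h,d,g), tasted(g,d).
Restrictor triples: (h1,d4,g2)→tasted(g2,d4) ✓  (h2,d6,g1)→tasted(g1,d6) ✓  (h3,d2,g4)→tasted(g4,d2) ✓  (h3,d3,g1)→tasted(g1,d3) ✓  (h3,d3,g5)→tasted(g5,d3) ✓  (h3,d6,g1)→tasted(g1,d6) ✓  (h4,d1,g3)→tasted(g3,d1) ✓  (h4,d1,g5)→tasted(g5,d1) ✓  (h4,d3,g4)→tasted(g4,d3) ✓  (h4,d3,g5)→tasted(g5,d3) ✓  (h4,d5,g2)→tasted(g2,d5) ✓  (h4,d6,g1)→tasted(g1,d6) ✓  (h4,d6,g2)→tasted(g2,d6) ✓  (h5,d3,g5)→tasted(g5,d3) ✓
Counterexamples (restrictor triples failing the scope): 0.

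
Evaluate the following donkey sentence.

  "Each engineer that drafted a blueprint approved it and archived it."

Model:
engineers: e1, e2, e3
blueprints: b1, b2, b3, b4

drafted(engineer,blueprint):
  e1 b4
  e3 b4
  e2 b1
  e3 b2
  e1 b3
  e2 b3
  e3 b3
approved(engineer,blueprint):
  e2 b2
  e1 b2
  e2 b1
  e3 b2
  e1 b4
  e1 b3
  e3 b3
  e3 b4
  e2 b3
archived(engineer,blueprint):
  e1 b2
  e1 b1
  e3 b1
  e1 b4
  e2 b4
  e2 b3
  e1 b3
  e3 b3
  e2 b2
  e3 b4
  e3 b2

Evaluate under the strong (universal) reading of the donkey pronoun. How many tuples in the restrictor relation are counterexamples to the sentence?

1

"it" takes "a blueprint" as antecedent — a donkey pronoun bound across the clause boundary.
Strong reading: for every (e,b) with drafted(e,b), approved(e,b) ∧ archived(e,b).
Restrictor pairs: (e1,b3) ✓  (e1,b4) ✓  (e2,b1) ✗  (e2,b3) ✓  (e3,b2) ✓  (e3,b3) ✓  (e3,b4) ✓
Counterexamples (restrictor pairs failing the scope): 1.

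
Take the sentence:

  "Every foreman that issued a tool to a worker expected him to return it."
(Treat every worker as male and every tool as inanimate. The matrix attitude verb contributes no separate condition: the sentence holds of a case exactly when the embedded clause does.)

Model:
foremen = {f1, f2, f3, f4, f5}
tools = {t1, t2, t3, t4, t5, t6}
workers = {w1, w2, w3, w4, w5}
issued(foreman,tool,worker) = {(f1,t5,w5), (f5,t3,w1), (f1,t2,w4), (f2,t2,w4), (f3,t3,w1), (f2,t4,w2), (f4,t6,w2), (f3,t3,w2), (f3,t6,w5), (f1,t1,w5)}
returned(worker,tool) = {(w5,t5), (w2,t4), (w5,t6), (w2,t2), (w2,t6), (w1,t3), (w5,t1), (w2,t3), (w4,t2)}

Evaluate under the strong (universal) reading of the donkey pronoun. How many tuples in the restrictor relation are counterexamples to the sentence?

0

"him" takes "a worker" as antecedent and "it" takes "a tool"; both are donkey pronouns co-varying with the restrictor.
Strong reading: for every (f,t,w) with issued(f,t,w), returned(w,t).
Restrictor triples: (f1,t1,w5)→returned(w5,t1) ✓  (f1,t2,w4)→returned(w4,t2) ✓  (f1,t5,w5)→returned(w5,t5) ✓  (f2,t2,w4)→returned(w4,t2) ✓  (f2,t4,w2)→returned(w2,t4) ✓  (f3,t3,w1)→returned(w1,t3) ✓  (f3,t3,w2)→returned(w2,t3) ✓  (f3,t6,w5)→returned(w5,t6) ✓  (f4,t6,w2)→returned(w2,t6) ✓  (f5,t3,w1)→returned(w1,t3) ✓
Counterexamples (restrictor triples failing the scope): 0.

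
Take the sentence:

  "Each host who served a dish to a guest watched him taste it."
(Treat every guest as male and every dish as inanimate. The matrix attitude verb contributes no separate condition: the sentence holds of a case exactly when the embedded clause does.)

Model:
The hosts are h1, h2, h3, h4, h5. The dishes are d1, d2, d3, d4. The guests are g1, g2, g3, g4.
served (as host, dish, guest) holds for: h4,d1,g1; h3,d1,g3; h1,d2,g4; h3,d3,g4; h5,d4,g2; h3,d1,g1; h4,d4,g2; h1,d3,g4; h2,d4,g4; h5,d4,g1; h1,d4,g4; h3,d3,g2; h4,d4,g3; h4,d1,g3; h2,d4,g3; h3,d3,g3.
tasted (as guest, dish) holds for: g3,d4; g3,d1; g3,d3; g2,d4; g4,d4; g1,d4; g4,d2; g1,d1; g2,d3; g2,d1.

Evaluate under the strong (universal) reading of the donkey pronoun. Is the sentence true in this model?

"him" takes "a guest" as antecedent and "it" takes "a dish"; both are donkey pronouns co-varying with the restrictor.
Strong reading: for every (h,d,g) with served(h,d,g), tasted(g,d).
Restrictor triples: (h1,d2,g4)→tasted(g4,d2) ✓  (h1,d3,g4)→tasted(g4,d3) ✗  (h1,d4,g4)→tasted(g4,d4) ✓  (h2,d4,g3)→tasted(g3,d4) ✓  (h2,d4,g4)→tasted(g4,d4) ✓  (h3,d1,g1)→tasted(g1,d1) ✓  (h3,d1,g3)→tasted(g3,d1) ✓  (h3,d3,g2)→tasted(g2,d3) ✓  (h3,d3,g3)→tasted(g3,d3) ✓  (h3,d3,g4)→tasted(g4,d3) ✗  (h4,d1,g1)→tasted(g1,d1) ✓  (h4,d1,g3)→tasted(g3,d1) ✓  (h4,d4,g2)→tasted(g2,d4) ✓  (h4,d4,g3)→tasted(g3,d4) ✓  (h5,d4,g1)→tasted(g1,d4) ✓  (h5,d4,g2)→tasted(g2,d4) ✓
Counterexample: (h1,d3,g4) — tasted(g4,d3) does not hold.

False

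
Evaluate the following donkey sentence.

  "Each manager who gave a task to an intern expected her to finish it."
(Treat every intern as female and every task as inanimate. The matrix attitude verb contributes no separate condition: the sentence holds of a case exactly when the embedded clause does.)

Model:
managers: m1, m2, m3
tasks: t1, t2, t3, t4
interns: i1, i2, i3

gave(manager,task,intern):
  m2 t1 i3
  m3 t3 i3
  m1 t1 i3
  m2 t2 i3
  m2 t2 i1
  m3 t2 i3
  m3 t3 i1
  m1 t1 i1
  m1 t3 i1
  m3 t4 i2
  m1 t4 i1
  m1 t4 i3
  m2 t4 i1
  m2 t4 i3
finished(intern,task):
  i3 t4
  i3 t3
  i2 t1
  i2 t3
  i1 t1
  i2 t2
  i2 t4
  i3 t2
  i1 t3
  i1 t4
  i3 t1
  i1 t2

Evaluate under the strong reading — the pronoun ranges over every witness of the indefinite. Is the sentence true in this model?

True

"her" takes "an intern" as antecedent and "it" takes "a task"; both are donkey pronouns co-varying with the restrictor.
Strong reading: for every (m,t,i) with gave(m,t,i), finished(i,t).
Restrictor triples: (m1,t1,i1)→finished(i1,t1) ✓  (m1,t1,i3)→finished(i3,t1) ✓  (m1,t3,i1)→finished(i1,t3) ✓  (m1,t4,i1)→finished(i1,t4) ✓  (m1,t4,i3)→finished(i3,t4) ✓  (m2,t1,i3)→finished(i3,t1) ✓  (m2,t2,i1)→finished(i1,t2) ✓  (m2,t2,i3)→finished(i3,t2) ✓  (m2,t4,i1)→finished(i1,t4) ✓  (m2,t4,i3)→finished(i3,t4) ✓  (m3,t2,i3)→finished(i3,t2) ✓  (m3,t3,i1)→finished(i1,t3) ✓  (m3,t3,i3)→finished(i3,t3) ✓  (m3,t4,i2)→finished(i2,t4) ✓
Every restrictor triple satisfies the scope.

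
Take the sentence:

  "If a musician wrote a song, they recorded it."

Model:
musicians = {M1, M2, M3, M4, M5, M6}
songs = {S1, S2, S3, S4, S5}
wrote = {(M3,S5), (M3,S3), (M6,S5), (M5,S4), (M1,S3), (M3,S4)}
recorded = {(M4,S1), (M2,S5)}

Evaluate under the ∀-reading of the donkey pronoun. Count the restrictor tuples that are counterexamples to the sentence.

6

"it" takes "a song" as antecedent — a donkey pronoun bound across the clause boundary.
Strong reading: for every (m,s) with wrote(m,s), recorded(m,s).
Restrictor pairs: (M1,S3) ✗  (M3,S3) ✗  (M3,S4) ✗  (M3,S5) ✗  (M5,S4) ✗  (M6,S5) ✗
Counterexamples (restrictor pairs failing the scope): 6.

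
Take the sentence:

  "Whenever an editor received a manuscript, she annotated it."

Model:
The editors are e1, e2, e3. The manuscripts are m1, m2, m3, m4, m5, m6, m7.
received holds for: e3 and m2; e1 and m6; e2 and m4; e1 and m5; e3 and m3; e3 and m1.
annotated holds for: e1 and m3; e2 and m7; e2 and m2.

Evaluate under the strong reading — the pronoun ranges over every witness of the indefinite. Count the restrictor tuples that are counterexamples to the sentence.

"it" takes "a manuscript" as antecedent — a donkey pronoun bound across the clause boundary.
Strong reading: for every (e,m) with received(e,m), annotated(e,m).
Restrictor pairs: (e1,m5) ✗  (e1,m6) ✗  (e2,m4) ✗  (e3,m1) ✗  (e3,m2) ✗  (e3,m3) ✗
Counterexamples (restrictor pairs failing the scope): 6.

6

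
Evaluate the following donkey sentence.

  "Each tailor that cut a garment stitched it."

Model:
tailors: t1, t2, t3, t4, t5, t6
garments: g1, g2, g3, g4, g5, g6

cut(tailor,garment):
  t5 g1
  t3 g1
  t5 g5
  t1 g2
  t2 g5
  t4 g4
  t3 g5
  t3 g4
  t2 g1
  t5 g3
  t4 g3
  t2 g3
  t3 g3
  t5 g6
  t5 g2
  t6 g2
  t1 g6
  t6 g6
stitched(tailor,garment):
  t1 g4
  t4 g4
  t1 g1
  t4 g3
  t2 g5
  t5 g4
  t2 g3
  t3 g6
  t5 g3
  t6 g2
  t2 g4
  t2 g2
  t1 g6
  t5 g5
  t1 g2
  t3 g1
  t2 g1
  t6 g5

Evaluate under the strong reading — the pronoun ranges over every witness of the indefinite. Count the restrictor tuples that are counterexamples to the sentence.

7

"it" takes "a garment" as antecedent — a donkey pronoun bound across the clause boundary.
Strong reading: for every (t,g) with cut(t,g), stitched(t,g).
Restrictor pairs: (t1,g2) ✓  (t1,g6) ✓  (t2,g1) ✓  (t2,g3) ✓  (t2,g5) ✓  (t3,g1) ✓  (t3,g3) ✗  (t3,g4) ✗  (t3,g5) ✗  (t4,g3) ✓  (t4,g4) ✓  (t5,g1) ✗  (t5,g2) ✗  (t5,g3) ✓  (t5,g5) ✓  (t5,g6) ✗  (t6,g2) ✓  (t6,g6) ✗
Counterexamples (restrictor pairs failing the scope): 7.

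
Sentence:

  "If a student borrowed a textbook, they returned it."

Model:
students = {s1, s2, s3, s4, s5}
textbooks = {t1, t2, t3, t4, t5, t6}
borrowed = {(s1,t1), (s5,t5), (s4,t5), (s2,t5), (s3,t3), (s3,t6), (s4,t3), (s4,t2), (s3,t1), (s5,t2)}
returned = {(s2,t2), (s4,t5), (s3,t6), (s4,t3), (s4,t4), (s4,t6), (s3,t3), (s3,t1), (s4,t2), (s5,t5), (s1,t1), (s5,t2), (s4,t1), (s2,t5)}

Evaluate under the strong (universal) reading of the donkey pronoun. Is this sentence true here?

True

"it" takes "a textbook" as antecedent — a donkey pronoun bound across the clause boundary.
Strong reading: for every (s,t) with borrowed(s,t), returned(s,t).
Restrictor pairs: (s1,t1) ✓  (s2,t5) ✓  (s3,t1) ✓  (s3,t3) ✓  (s3,t6) ✓  (s4,t2) ✓  (s4,t3) ✓  (s4,t5) ✓  (s5,t2) ✓  (s5,t5) ✓
Every restrictor pair satisfies the scope.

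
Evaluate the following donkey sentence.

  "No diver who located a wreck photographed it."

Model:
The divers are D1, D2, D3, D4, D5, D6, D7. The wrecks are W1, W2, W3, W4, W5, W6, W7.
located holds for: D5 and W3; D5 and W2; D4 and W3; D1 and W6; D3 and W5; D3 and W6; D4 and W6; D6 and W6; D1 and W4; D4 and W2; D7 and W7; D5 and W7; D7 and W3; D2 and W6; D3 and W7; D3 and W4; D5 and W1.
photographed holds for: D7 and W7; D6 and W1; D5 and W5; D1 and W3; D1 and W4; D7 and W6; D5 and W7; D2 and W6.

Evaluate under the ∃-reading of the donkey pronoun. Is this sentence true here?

False

"it" takes "a wreck" as antecedent — a donkey pronoun bound across the clause boundary.
Truth condition: for no (d,w) with located(d,w) does photographed(d,w) hold.
Restrictor pairs — does the scope hold? (D1,W4):holds  (D1,W6):fails  (D2,W6):holds  (D3,W4):fails  (D3,W5):fails  (D3,W6):fails  (D3,W7):fails  (D4,W2):fails  (D4,W3):fails  (D4,W6):fails  (D5,W1):fails  (D5,W2):fails  (D5,W3):fails  (D5,W7):holds  (D6,W6):fails  (D7,W3):fails  (D7,W7):holds
Scope holds for 4 pair(s), so the sentence is false.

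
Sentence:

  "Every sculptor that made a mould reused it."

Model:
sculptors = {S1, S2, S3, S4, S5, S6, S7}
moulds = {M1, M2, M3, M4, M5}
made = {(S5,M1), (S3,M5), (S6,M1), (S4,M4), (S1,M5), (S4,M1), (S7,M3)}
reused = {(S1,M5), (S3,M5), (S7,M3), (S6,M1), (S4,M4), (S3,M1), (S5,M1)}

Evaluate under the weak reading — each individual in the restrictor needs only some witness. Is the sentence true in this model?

"it" takes "a mould" as antecedent — a donkey pronoun bound across the clause boundary.
Weak reading: every sculptor s with some made-mould has at least one made-mould m such that reused(s,m).
Per sculptor: S1:✓  S3:✓  S4:✓  S5:✓  S6:✓  S7:✓
Every sculptor in the restrictor has a witness.

True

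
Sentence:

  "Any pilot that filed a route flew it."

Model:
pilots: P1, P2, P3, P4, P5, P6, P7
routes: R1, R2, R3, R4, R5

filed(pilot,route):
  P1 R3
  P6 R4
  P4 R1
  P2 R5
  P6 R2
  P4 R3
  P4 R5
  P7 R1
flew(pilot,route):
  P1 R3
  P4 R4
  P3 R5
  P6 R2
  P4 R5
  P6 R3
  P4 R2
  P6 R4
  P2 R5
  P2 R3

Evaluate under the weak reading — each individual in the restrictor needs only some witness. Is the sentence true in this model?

"it" takes "a route" as antecedent — a donkey pronoun bound across the clause boundary.
Weak reading: every pilot p with some filed-route has at least one filed-route r such that flew(p,r).
Per pilot: P1:✓  P2:✓  P4:✓  P6:✓  P7:✗
P7 has no witness among its filed-routes.

False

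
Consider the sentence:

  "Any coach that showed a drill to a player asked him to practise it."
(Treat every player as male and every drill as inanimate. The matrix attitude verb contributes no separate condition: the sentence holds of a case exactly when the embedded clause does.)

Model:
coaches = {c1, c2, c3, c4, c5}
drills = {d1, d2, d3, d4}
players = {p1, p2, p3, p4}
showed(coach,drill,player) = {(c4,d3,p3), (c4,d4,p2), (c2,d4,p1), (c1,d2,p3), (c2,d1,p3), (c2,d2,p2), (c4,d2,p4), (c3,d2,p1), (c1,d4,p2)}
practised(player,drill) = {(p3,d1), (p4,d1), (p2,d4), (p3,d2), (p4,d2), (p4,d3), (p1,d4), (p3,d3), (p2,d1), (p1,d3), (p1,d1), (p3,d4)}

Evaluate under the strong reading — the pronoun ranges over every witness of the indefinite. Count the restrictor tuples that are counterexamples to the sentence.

2

"him" takes "a player" as antecedent and "it" takes "a drill"; both are donkey pronouns co-varying with the restrictor.
Strong reading: for every (c,d,p) with showed(c,d,p), practised(p,d).
Restrictor triples: (c1,d2,p3)→practised(p3,d2) ✓  (c1,d4,p2)→practised(p2,d4) ✓  (c2,d1,p3)→practised(p3,d1) ✓  (c2,d2,p2)→practised(p2,d2) ✗  (c2,d4,p1)→practised(p1,d4) ✓  (c3,d2,p1)→practised(p1,d2) ✗  (c4,d2,p4)→practised(p4,d2) ✓  (c4,d3,p3)→practised(p3,d3) ✓  (c4,d4,p2)→practised(p2,d4) ✓
Counterexamples (restrictor triples failing the scope): 2.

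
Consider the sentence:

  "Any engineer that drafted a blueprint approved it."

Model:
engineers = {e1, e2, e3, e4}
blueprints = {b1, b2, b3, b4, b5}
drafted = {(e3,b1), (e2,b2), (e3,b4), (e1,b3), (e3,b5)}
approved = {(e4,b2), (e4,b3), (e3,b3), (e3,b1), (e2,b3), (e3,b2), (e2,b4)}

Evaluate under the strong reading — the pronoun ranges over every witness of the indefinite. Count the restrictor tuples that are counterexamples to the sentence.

4

"it" takes "a blueprint" as antecedent — a donkey pronoun bound across the clause boundary.
Strong reading: for every (e,b) with drafted(e,b), approved(e,b).
Restrictor pairs: (e1,b3) ✗  (e2,b2) ✗  (e3,b1) ✓  (e3,b4) ✗  (e3,b5) ✗
Counterexamples (restrictor pairs failing the scope): 4.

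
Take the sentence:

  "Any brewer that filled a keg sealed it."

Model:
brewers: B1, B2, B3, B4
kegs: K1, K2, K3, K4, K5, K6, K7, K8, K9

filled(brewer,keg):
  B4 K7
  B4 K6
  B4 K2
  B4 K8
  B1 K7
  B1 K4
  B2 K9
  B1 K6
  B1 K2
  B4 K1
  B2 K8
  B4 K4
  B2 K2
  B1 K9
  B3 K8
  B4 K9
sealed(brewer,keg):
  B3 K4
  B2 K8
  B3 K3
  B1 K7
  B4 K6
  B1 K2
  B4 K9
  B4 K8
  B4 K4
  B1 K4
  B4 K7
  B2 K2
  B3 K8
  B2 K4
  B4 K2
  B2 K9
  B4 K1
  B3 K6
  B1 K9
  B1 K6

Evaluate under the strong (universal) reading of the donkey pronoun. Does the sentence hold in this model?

"it" takes "a keg" as antecedent — a donkey pronoun bound across the clause boundary.
Strong reading: for every (b,k) with filled(b,k), sealed(b,k).
Restrictor pairs: (B1,K2) ✓  (B1,K4) ✓  (B1,K6) ✓  (B1,K7) ✓  (B1,K9) ✓  (B2,K2) ✓  (B2,K8) ✓  (B2,K9) ✓  (B3,K8) ✓  (B4,K1) ✓  (B4,K2) ✓  (B4,K4) ✓  (B4,K6) ✓  (B4,K7) ✓  (B4,K8) ✓  (B4,K9) ✓
Every restrictor pair satisfies the scope.

True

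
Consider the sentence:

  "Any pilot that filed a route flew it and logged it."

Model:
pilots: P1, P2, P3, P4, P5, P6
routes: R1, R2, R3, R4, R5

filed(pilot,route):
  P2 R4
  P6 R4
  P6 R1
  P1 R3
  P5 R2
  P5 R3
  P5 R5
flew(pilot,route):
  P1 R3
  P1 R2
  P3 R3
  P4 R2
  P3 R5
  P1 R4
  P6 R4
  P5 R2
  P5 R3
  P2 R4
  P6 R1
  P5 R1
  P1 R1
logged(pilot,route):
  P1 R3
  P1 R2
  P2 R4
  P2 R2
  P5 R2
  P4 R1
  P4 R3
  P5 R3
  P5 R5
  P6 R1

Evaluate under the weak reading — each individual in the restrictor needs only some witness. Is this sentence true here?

True

"it" takes "a route" as antecedent — a donkey pronoun bound across the clause boundary.
Weak reading: every pilot p with some filed-route has at least one filed-route r such that flew(p,r) ∧ logged(p,r).
Per pilot: P1:✓  P2:✓  P5:✓  P6:✓
Every pilot in the restrictor has a witness.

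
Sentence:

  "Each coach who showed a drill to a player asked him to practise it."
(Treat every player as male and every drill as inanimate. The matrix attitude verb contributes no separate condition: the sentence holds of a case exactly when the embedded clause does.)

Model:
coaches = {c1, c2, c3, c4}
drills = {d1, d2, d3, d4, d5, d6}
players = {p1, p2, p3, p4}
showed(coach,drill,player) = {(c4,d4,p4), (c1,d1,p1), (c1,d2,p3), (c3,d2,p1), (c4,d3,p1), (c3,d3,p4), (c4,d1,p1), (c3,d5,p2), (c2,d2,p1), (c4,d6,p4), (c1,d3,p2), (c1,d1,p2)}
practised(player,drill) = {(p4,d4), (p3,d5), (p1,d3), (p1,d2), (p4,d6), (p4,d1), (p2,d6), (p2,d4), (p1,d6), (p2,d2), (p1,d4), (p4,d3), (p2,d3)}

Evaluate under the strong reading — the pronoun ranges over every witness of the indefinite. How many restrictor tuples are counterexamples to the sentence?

5

"him" takes "a player" as antecedent and "it" takes "a drill"; both are donkey pronouns co-varying with the restrictor.
Strong reading: for every (c,d,p) with showed(c,d,p), practised(p,d).
Restrictor triples: (c1,d1,p1)→practised(p1,d1) ✗  (c1,d1,p2)→practised(p2,d1) ✗  (c1,d2,p3)→practised(p3,d2) ✗  (c1,d3,p2)→practised(p2,d3) ✓  (c2,d2,p1)→practised(p1,d2) ✓  (c3,d2,p1)→practised(p1,d2) ✓  (c3,d3,p4)→practised(p4,d3) ✓  (c3,d5,p2)→practised(p2,d5) ✗  (c4,d1,p1)→practised(p1,d1) ✗  (c4,d3,p1)→practised(p1,d3) ✓  (c4,d4,p4)→practised(p4,d4) ✓  (c4,d6,p4)→practised(p4,d6) ✓
Counterexamples (restrictor triples failing the scope): 5.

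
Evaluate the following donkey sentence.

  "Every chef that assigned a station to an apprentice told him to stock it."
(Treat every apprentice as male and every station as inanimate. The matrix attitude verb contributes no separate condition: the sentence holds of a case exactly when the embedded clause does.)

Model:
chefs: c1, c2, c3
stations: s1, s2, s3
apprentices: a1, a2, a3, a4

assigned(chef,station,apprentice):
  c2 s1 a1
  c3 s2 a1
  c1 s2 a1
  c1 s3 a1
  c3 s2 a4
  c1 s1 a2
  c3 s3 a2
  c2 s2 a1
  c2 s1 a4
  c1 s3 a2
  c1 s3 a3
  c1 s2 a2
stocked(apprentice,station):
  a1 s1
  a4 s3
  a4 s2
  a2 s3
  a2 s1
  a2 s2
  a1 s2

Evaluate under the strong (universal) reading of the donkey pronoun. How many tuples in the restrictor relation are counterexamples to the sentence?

"him" takes "an apprentice" as antecedent and "it" takes "a station"; both are donkey pronouns co-varying with the restrictor.
Strong reading: for every (c,s,a) with assigned(c,s,a), stocked(a,s).
Restrictor triples: (c1,s1,a2)→stocked(a2,s1) ✓  (c1,s2,a1)→stocked(a1,s2) ✓  (c1,s2,a2)→stocked(a2,s2) ✓  (c1,s3,a1)→stocked(a1,s3) ✗  (c1,s3,a2)→stocked(a2,s3) ✓  (c1,s3,a3)→stocked(a3,s3) ✗  (c2,s1,a1)→stocked(a1,s1) ✓  (c2,s1,a4)→stocked(a4,s1) ✗  (c2,s2,a1)→stocked(a1,s2) ✓  (c3,s2,a1)→stocked(a1,s2) ✓  (c3,s2,a4)→stocked(a4,s2) ✓  (c3,s3,a2)→stocked(a2,s3) ✓
Counterexamples (restrictor triples failing the scope): 3.

3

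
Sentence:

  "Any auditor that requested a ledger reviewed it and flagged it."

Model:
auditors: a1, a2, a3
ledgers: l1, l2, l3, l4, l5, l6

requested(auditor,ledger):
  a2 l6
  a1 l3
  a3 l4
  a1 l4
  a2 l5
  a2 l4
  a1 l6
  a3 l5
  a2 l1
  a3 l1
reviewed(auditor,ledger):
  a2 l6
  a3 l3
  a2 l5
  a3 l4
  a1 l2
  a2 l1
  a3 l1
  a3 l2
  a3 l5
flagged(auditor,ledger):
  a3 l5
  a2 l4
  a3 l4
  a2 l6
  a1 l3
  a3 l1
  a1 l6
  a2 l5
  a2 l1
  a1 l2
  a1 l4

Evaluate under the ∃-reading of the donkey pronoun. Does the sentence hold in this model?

False

"it" takes "a ledger" as antecedent — a donkey pronoun bound across the clause boundary.
Weak reading: every auditor a with some requested-ledger has at least one requested-ledger l such that reviewed(a,l) ∧ flagged(a,l).
Per auditor: a1:✗  a2:✓  a3:✓
a1 has no witness among its requested-ledgers.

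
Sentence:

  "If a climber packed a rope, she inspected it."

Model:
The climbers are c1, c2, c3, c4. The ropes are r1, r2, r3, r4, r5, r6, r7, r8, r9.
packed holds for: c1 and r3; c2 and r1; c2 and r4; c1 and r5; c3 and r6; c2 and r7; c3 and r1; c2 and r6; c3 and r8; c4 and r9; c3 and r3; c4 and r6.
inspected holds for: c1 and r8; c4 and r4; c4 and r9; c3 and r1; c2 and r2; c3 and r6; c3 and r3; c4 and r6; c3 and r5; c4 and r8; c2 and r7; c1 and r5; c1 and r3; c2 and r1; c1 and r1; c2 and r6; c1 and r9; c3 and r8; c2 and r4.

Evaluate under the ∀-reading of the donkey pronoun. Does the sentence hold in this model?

True

"it" takes "a rope" as antecedent — a donkey pronoun bound across the clause boundary.
Strong reading: for every (c,r) with packed(c,r), inspected(c,r).
Restrictor pairs: (c1,r3) ✓  (c1,r5) ✓  (c2,r1) ✓  (c2,r4) ✓  (c2,r6) ✓  (c2,r7) ✓  (c3,r1) ✓  (c3,r3) ✓  (c3,r6) ✓  (c3,r8) ✓  (c4,r6) ✓  (c4,r9) ✓
Every restrictor pair satisfies the scope.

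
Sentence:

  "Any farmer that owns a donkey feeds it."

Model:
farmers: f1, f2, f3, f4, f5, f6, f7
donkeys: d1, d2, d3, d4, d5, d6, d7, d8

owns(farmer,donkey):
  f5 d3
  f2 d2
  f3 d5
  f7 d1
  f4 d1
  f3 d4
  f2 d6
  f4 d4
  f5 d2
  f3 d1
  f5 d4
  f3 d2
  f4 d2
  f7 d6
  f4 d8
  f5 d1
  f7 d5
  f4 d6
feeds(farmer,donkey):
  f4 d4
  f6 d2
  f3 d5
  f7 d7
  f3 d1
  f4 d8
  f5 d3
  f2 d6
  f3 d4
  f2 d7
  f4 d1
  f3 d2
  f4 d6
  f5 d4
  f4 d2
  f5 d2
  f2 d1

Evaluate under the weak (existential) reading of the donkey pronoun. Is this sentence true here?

False

"it" takes "a donkey" as antecedent — a donkey pronoun bound across the clause boundary.
Weak reading: every farmer f with some owns-donkey has at least one owns-donkey d such that feeds(f,d).
Per farmer: f2:✓  f3:✓  f4:✓  f5:✓  f7:✗
f7 has no witness among its owns-donkeys.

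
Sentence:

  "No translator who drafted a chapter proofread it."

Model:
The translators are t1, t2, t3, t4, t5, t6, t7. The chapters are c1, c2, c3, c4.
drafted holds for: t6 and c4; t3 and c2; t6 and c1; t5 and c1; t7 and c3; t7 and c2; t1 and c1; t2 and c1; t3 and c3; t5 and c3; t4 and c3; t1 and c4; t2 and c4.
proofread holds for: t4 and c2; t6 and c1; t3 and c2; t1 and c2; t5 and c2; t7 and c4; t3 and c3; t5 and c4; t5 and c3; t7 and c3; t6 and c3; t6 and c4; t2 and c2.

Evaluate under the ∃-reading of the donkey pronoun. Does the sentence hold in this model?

False

"it" takes "a chapter" as antecedent — a donkey pronoun bound across the clause boundary.
Truth condition: for no (t,c) with drafted(t,c) does proofread(t,c) hold.
Restrictor pairs — does the scope hold? (t1,c1):fails  (t1,c4):fails  (t2,c1):fails  (t2,c4):fails  (t3,c2):holds  (t3,c3):holds  (t4,c3):fails  (t5,c1):fails  (t5,c3):holds  (t6,c1):holds  (t6,c4):holds  (t7,c2):fails  (t7,c3):holds
Scope holds for 6 pair(s), so the sentence is false.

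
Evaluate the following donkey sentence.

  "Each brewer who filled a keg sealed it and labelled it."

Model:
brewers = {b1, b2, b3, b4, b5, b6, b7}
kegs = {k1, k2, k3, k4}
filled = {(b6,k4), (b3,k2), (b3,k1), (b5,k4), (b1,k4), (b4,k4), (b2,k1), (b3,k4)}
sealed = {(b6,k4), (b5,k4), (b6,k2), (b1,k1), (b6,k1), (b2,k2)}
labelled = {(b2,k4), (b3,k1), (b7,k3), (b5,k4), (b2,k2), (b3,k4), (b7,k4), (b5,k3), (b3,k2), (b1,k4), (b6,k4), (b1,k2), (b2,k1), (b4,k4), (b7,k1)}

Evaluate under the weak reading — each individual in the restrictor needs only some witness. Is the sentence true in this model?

"it" takes "a keg" as antecedent — a donkey pronoun bound across the clause boundary.
Weak reading: every brewer b with some filled-keg has at least one filled-keg k such that sealed(b,k) ∧ labelled(b,k).
Per brewer: b1:✗  b2:✗  b3:✗  b4:✗  b5:✓  b6:✓
b1 has no witness among its filled-kegs.

False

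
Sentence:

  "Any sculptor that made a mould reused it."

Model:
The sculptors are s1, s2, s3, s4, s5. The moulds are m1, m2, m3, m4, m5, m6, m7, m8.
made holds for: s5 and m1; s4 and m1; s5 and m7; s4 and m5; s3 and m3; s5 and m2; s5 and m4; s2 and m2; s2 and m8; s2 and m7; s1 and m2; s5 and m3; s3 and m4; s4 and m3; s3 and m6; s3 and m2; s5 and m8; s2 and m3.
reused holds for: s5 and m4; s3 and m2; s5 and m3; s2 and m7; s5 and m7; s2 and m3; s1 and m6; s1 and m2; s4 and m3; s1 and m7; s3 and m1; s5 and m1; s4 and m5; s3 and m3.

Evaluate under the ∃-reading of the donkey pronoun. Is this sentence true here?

True

"it" takes "a mould" as antecedent — a donkey pronoun bound across the clause boundary.
Weak reading: every sculptor s with some made-mould has at least one made-mould m such that reused(s,m).
Per sculptor: s1:✓  s2:✓  s3:✓  s4:✓  s5:✓
Every sculptor in the restrictor has a witness.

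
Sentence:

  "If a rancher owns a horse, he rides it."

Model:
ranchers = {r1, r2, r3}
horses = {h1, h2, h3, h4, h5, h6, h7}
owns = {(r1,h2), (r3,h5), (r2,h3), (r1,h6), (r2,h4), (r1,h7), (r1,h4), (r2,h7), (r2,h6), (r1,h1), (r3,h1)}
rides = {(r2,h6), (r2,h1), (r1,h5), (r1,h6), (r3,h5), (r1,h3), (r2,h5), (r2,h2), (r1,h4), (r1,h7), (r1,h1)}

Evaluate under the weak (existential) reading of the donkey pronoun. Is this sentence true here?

"it" takes "a horse" as antecedent — a donkey pronoun bound across the clause boundary.
Weak reading: every rancher r with some owns-horse has at least one owns-horse h such that rides(r,h).
Per rancher: r1:✓  r2:✓  r3:✓
Every rancher in the restrictor has a witness.

True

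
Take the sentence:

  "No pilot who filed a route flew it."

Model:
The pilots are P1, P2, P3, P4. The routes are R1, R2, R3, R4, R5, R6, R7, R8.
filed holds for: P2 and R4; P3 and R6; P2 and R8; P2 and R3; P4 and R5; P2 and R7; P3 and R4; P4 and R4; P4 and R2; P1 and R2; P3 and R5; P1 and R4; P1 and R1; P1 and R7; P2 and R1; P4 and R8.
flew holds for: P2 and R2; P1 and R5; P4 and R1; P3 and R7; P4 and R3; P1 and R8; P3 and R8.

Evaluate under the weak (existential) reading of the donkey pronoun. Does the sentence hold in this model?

"it" takes "a route" as antecedent — a donkey pronoun bound across the clause boundary.
Truth condition: for no (p,r) with filed(p,r) does flew(p,r) hold.
Restrictor pairs — does the scope hold? (P1,R1):fails  (P1,R2):fails  (P1,R4):fails  (P1,R7):fails  (P2,R1):fails  (P2,R3):fails  (P2,R4):fails  (P2,R7):fails  (P2,R8):fails  (P3,R4):fails  (P3,R5):fails  (P3,R6):fails  (P4,R2):fails  (P4,R4):fails  (P4,R5):fails  (P4,R8):fails
Scope holds for no restrictor pair, so the sentence is true.

True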